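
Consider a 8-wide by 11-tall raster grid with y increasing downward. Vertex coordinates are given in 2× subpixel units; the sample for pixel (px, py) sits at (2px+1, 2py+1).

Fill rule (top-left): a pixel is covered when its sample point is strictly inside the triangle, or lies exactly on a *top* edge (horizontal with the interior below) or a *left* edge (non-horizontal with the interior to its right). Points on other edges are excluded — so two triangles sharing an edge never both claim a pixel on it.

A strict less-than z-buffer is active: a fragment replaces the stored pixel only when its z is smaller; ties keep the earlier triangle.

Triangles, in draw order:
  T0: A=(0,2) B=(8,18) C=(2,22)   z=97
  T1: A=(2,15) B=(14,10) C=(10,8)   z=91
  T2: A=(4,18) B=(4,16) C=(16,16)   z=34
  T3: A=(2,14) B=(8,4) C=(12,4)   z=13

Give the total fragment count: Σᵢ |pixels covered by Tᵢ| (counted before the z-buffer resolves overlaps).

T0:
  2·area = 128
  edge (0, 2)→(8, 18): d=(8,16) right/bottom  bias=-1
  edge (8, 18)→(2, 22): d=(-6,4) right/bottom  bias=-1
  edge (2, 22)→(0, 2): d=(-2,-20) top-left  bias=+0
    (0,2)@(1, 5): e=[8,106,14] → #
    (1,2)@(3, 5): e=[-24,98,54] → ·
    (0,3)@(1, 7): e=[24,94,10] → #
    (1,3)@(3, 7): e=[-8,86,50] → ·
    (0,4)@(1, 9): e=[40,82,6] → #
    (1,4)@(3, 9): e=[8,74,46] → #
    (2,4)@(5, 9): e=[-24,66,86] → ·
    (0,5)@(1, 11): e=[56,70,2] → #
    (2,5)@(5, 11): e=[-8,54,82] → ·
    (0,6)@(1, 13): e=[72,58,-2] → ·
    (1,6)@(3, 13): e=[40,50,38] → #
    (2,6)@(5, 13): e=[8,42,78] → #
  covered (16 px):
    · · · · · · · ·
    · · · · · · · ·
    # · · · · · · ·
    # · · · · · · ·
    # # · · · · · ·
    # # · · · · · ·
    · # # · · · · ·
    · # # · · · · ·
    · # # # · · · ·
    · # # · · · · ·
    · # · · · · · ·
T1:
  2·area = 44  (B↔C swapped to make it positive)
  edge (2, 15)→(10, 8): d=(8,-7) top-left  bias=+0
  edge (10, 8)→(14, 10): d=(4,2) right/bottom  bias=-1
  edge (14, 10)→(2, 15): d=(-12,5) right/bottom  bias=-1
    (4,4)@(9, 9): e=[1,6,37] → #
    (5,4)@(11, 9): e=[15,2,27] → #
    (6,4)@(13, 9): e=[29,-2,17] → ·
    (3,5)@(7, 11): e=[3,18,23] → #
    (6,5)@(13, 11): e=[45,6,-7] → ·
    (2,6)@(5, 13): e=[5,30,9] → #
    (3,6)@(7, 13): e=[19,26,-1] → ·
    (4,6)@(9, 13): e=[33,22,-11] → ·
    (5,6)@(11, 13): e=[47,18,-21] → ·
    (2,7)@(5, 15): e=[21,38,-15] → ·
  covered (6 px):
    · · · · · · · ·
    · · · · · · · ·
    · · · · · · · ·
    · · · · · · · ·
    · · · · # # · ·
    · · · # # # · ·
    · · # · · · · ·
    · · · · · · · ·
    · · · · · · · ·
    · · · · · · · ·
    · · · · · · · ·
T2:
  2·area = 24
  edge (4, 18)→(4, 16): d=(0,-2) top-left  bias=+0
  edge (4, 16)→(16, 16): d=(12,0) top-left  bias=+0
  edge (16, 16)→(4, 18): d=(-12,2) right/bottom  bias=-1
    (2,8)@(5, 17): e=[2,12,10] → #
    (3,8)@(7, 17): e=[6,12,6] → #
    (4,8)@(9, 17): e=[10,12,2] → #
    (5,8)@(11, 17): e=[14,12,-2] → ·
    (2,9)@(5, 19): e=[2,36,-14] → ·
    (3,9)@(7, 19): e=[6,36,-18] → ·
    (4,9)@(9, 19): e=[10,36,-22] → ·
  covered (3 px):
    · · · · · · · ·
    · · · · · · · ·
    · · · · · · · ·
    · · · · · · · ·
    · · · · · · · ·
    · · · · · · · ·
    · · · · · · · ·
    · · · · · · · ·
    · · # # # · · ·
    · · · · · · · ·
    · · · · · · · ·
T3:
  2·area = 40
  edge (2, 14)→(8, 4): d=(6,-10) top-left  bias=+0
  edge (8, 4)→(12, 4): d=(4,0) top-left  bias=+0
  edge (12, 4)→(2, 14): d=(-10,10) right/bottom  bias=-1
    (7,0)@(15, 1): e=[52,-12,0] → ·  [on edge]
    (6,1)@(13, 3): e=[44,-4,0] → ·  [on edge]
    (4,2)@(9, 5): e=[16,4,20] → #
    (5,2)@(11, 5): e=[36,4,0] → ·  [on edge]
    (3,3)@(7, 7): e=[8,12,20] → #
    (4,3)@(9, 7): e=[28,12,0] → ·  [on edge]
    (2,4)@(5, 9): e=[0,20,20] → #  [on edge]
    (3,4)@(7, 9): e=[20,20,0] → ·  [on edge]
    (2,5)@(5, 11): e=[12,28,0] → ·  [on edge]
    (1,6)@(3, 13): e=[4,36,0] → ·  [on edge]
    (0,7)@(1, 15): e=[-4,44,0] → ·  [on edge]
  covered (3 px):
    · · · · · · · ·
    · · · · · · · ·
    · · · · # · · ·
    · · · # · · · ·
    · · # · · · · ·
    · · · · · · · ·
    · · · · · · · ·
    · · · · · · · ·
    · · · · · · · ·
    · · · · · · · ·
    · · · · · · · ·

Final: 28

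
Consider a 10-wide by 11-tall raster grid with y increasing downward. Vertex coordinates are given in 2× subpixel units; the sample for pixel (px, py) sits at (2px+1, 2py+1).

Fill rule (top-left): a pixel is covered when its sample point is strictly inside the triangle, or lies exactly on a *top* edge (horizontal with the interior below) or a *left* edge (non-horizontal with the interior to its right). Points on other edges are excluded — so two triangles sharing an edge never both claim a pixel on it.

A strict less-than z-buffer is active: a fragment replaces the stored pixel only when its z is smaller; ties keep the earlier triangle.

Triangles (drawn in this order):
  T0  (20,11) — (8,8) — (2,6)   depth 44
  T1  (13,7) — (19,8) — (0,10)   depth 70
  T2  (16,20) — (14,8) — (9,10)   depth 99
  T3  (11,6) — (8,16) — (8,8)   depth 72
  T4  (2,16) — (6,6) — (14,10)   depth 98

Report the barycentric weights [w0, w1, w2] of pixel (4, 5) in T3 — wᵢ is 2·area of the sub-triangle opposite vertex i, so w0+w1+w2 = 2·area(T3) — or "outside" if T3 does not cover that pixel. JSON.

T0:
  2·area = 6
  edge (20, 11)→(8, 8): d=(-12,-3) top-left  bias=+0
  edge (8, 8)→(2, 6): d=(-6,-2) top-left  bias=+0
  edge (2, 6)→(20, 11): d=(18,5) right/bottom  bias=-1
    (2,3)@(5, 7): e=[3,0,3] → █  [on edge]
    (3,3)@(7, 7): e=[9,4,-7] → ·
    (2,4)@(5, 9): e=[-21,-12,39] → ·
    (5,4)@(11, 9): e=[-3,0,9] → ·  [on edge]
    (8,5)@(17, 11): e=[-9,0,15] → ·  [on edge]
  covered (1 px):
    · · · · · · · · · ·
    · · · · · · · · · ·
    · · · · · · · · · ·
    · · █ · · · · · · ·
    · · · · · · · · · ·
    · · · · · · · · · ·
    · · · · · · · · · ·
    · · · · · · · · · ·
    · · · · · · · · · ·
    · · · · · · · · · ·
    · · · · · · · · · ·
T1:
  2·area = 31
  edge (13, 7)→(19, 8): d=(6,1) right/bottom  bias=-1
  edge (19, 8)→(0, 10): d=(-19,2) right/bottom  bias=-1
  edge (0, 10)→(13, 7): d=(13,-3) top-left  bias=+0
    (0,2)@(1, 5): e=[0,93,-62] → ·  [on edge]
    (6,3)@(13, 7): e=[0,31,0] → ·  [on edge]
    (2,4)@(5, 9): e=[20,9,2] → █
    (3,4)@(7, 9): e=[18,5,8] → █
    (4,4)@(9, 9): e=[16,1,14] → █
    (5,4)@(11, 9): e=[14,-3,20] → ·
    (2,5)@(5, 11): e=[32,-29,28] → ·
    (3,5)@(7, 11): e=[30,-33,34] → ·
    (4,5)@(9, 11): e=[28,-37,40] → ·
  covered (3 px):
    · · · · · · · · · ·
    · · · · · · · · · ·
    · · · · · · · · · ·
    · · · · · · · · · ·
    · · █ █ █ · · · · ·
    · · · · · · · · · ·
    · · · · · · · · · ·
    · · · · · · · · · ·
    · · · · · · · · · ·
    · · · · · · · · · ·
    · · · · · · · · · ·
T2:
  2·area = 64  (B↔C swapped to make it positive)
  edge (16, 20)→(9, 10): d=(-7,-10) top-left  bias=+0
  edge (9, 10)→(14, 8): d=(5,-2) top-left  bias=+0
  edge (14, 8)→(16, 20): d=(2,12) right/bottom  bias=-1
    (6,4)@(13, 9): e=[47,3,14] → █
    (7,4)@(15, 9): e=[67,7,-10] → ·
    (5,5)@(11, 11): e=[13,9,42] → █
    (7,5)@(15, 11): e=[53,17,-6] → ·
    (5,6)@(11, 13): e=[-1,19,46] → ·
    (6,6)@(13, 13): e=[19,23,22] → █
    (7,6)@(15, 13): e=[39,27,-2] → ·
    (6,7)@(13, 15): e=[5,33,26] → █
    (7,7)@(15, 15): e=[25,37,2] → █
    (8,7)@(17, 15): e=[45,41,-22] → ·
    (6,8)@(13, 17): e=[-9,43,30] → ·
    (7,8)@(15, 17): e=[11,47,6] → █
  covered (7 px):
    · · · · · · · · · ·
    · · · · · · · · · ·
    · · · · · · · · · ·
    · · · · · · · · · ·
    · · · · · · █ · · ·
    · · · · · █ █ · · ·
    · · · · · · █ · · ·
    · · · · · · █ █ · ·
    · · · · · · · █ · ·
    · · · · · · · · · ·
    · · · · · · · · · ·
T3:
  2·area = 24
  edge (11, 6)→(8, 16): d=(-3,10) right/bottom  bias=-1
  edge (8, 16)→(8, 8): d=(0,-8) top-left  bias=+0
  edge (8, 8)→(11, 6): d=(3,-2) top-left  bias=+0
    (4,4)@(9, 9): e=[11,8,5] → █
    (5,4)@(11, 9): e=[-9,24,9] → ·
    (4,5)@(9, 11): e=[5,8,11] → █
    (5,5)@(11, 11): e=[-15,24,15] → ·
    (4,6)@(9, 13): e=[-1,8,17] → ·
  covered (2 px):
    · · · · · · · · · ·
    · · · · · · · · · ·
    · · · · · · · · · ·
    · · · · · · · · · ·
    · · · · █ · · · · ·
    · · · · █ · · · · ·
    · · · · · · · · · ·
    · · · · · · · · · ·
    · · · · · · · · · ·
    · · · · · · · · · ·
    · · · · · · · · · ·
T4:
  2·area = 96
  edge (2, 16)→(6, 6): d=(4,-10) top-left  bias=+0
  edge (6, 6)→(14, 10): d=(8,4) right/bottom  bias=-1
  edge (14, 10)→(2, 16): d=(-12,6) right/bottom  bias=-1
    (3,3)@(7, 7): e=[14,4,78] → █
    (4,3)@(9, 7): e=[34,-4,66] → ·
    (2,4)@(5, 9): e=[2,28,66] → █
    (4,4)@(9, 9): e=[42,12,42] → █
    (5,4)@(11, 9): e=[62,4,30] → █
    (6,4)@(13, 9): e=[82,-4,18] → ·
    (2,5)@(5, 11): e=[10,44,42] → █
    (6,5)@(13, 11): e=[90,12,-6] → ·
    (2,6)@(5, 13): e=[18,60,18] → █
    (4,6)@(9, 13): e=[58,44,-6] → ·
    (5,6)@(11, 13): e=[78,36,-18] → ·
    (1,7)@(3, 15): e=[6,84,6] → █
  covered (12 px):
    · · · · · · · · · ·
    · · · · · · · · · ·
    · · · · · · · · · ·
    · · · █ · · · · · ·
    · · █ █ █ █ · · · ·
    · · █ █ █ █ · · · ·
    · · █ █ · · · · · ·
    · █ · · · · · · · ·
    · · · · · · · · · ·
    · · · · · · · · · ·
    · · · · · · · · · ·

Answer: [8,11,5]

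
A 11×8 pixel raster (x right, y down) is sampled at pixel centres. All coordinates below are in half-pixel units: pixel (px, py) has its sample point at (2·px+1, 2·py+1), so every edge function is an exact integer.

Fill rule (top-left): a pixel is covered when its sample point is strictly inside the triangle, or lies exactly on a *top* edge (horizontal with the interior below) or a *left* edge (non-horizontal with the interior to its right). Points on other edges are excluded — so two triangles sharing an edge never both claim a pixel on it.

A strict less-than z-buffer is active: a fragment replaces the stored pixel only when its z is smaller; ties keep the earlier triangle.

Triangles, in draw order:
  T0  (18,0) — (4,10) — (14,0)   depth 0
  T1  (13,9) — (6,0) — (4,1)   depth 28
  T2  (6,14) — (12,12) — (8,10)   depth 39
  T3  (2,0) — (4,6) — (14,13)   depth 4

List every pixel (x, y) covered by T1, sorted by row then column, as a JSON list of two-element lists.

T0:
  2·area = 40
  edge (18, 0)→(4, 10): d=(-14,10) right/bottom  bias=-1
  edge (4, 10)→(14, 0): d=(10,-10) top-left  bias=+0
  edge (14, 0)→(18, 0): d=(4,0) top-left  bias=+0
    (6,0)@(13, 1): e=[36,0,4] → █  [on edge]
    (7,0)@(15, 1): e=[16,20,4] → █
    (8,0)@(17, 1): e=[-4,40,4] → ·
    (5,1)@(11, 3): e=[28,0,12] → █  [on edge]
    (7,1)@(15, 3): e=[-12,40,12] → ·
    (4,2)@(9, 5): e=[20,0,20] → █  [on edge]
    (5,2)@(11, 5): e=[0,20,20] → ·  [on edge]
    (6,2)@(13, 5): e=[-20,40,20] → ·
    (3,3)@(7, 7): e=[12,0,28] → █  [on edge]
    (4,3)@(9, 7): e=[-8,20,28] → ·
    (2,4)@(5, 9): e=[4,0,36] → █  [on edge]
    (3,4)@(7, 9): e=[-16,20,36] → ·
    (1,5)@(3, 11): e=[-4,0,44] → ·  [on edge]
    (0,6)@(1, 13): e=[-12,0,52] → ·  [on edge]
  covered (7 px):
    · · · · · · █ █ · · ·
    · · · · · █ █ · · · ·
    · · · · █ · · · · · ·
    · · · █ · · · · · · ·
    · · █ · · · · · · · ·
    · · · · · · · · · · ·
    · · · · · · · · · · ·
    · · · · · · · · · · ·
T1:
  2·area = 25  (B↔C swapped to make it positive)
  edge (13, 9)→(4, 1): d=(-9,-8) top-left  bias=+0
  edge (4, 1)→(6, 0): d=(2,-1) top-left  bias=+0
  edge (6, 0)→(13, 9): d=(7,9) right/bottom  bias=-1
    (2,0)@(5, 1): e=[8,1,16] → █
    (3,0)@(7, 1): e=[24,3,-2] → ·
    (2,1)@(5, 3): e=[-10,5,30] → ·
    (3,1)@(7, 3): e=[6,7,12] → █
    (4,1)@(9, 3): e=[22,9,-6] → ·
    (3,2)@(7, 5): e=[-12,11,26] → ·
    (4,2)@(9, 5): e=[4,13,8] → █
    (5,2)@(11, 5): e=[20,15,-10] → ·
    (4,3)@(9, 7): e=[-14,17,22] → ·
    (5,3)@(11, 7): e=[2,19,4] → █
    (6,3)@(13, 7): e=[18,21,-14] → ·
    (5,4)@(11, 9): e=[-16,23,18] → ·
    (6,4)@(13, 9): e=[0,25,0] → ·  [on edge]
  covered (4 px):
    · · █ · · · · · · · ·
    · · · █ · · · · · · ·
    · · · · █ · · · · · ·
    · · · · · █ · · · · ·
    · · · · · · · · · · ·
    · · · · · · · · · · ·
    · · · · · · · · · · ·
    · · · · · · · · · · ·
T2:
  2·area = 20  (B↔C swapped to make it positive)
  edge (6, 14)→(8, 10): d=(2,-4) top-left  bias=+0
  edge (8, 10)→(12, 12): d=(4,2) right/bottom  bias=-1
  edge (12, 12)→(6, 14): d=(-6,2) right/bottom  bias=-1
    (10,4)@(21, 9): e=[50,-30,0] → ·  [on edge]
    (4,5)@(9, 11): e=[6,2,12] → █
    (5,5)@(11, 11): e=[14,-2,8] → ·
    (7,5)@(15, 11): e=[30,-10,0] → ·  [on edge]
    (3,6)@(7, 13): e=[2,14,4] → █
    (4,6)@(9, 13): e=[10,10,0] → ·  [on edge]
    (1,7)@(3, 15): e=[-10,30,0] → ·  [on edge]
    (3,7)@(7, 15): e=[6,22,-8] → ·
  covered (2 px):
    · · · · · · · · · · ·
    · · · · · · · · · · ·
    · · · · · · · · · · ·
    · · · · · · · · · · ·
    · · · · · · · · · · ·
    · · · · █ · · · · · ·
    · · · █ · · · · · · ·
    · · · · · · · · · · ·
T3:
  2·area = 46  (B↔C swapped to make it positive)
  edge (2, 0)→(14, 13): d=(12,13) right/bottom  bias=-1
  edge (14, 13)→(4, 6): d=(-10,-7) top-left  bias=+0
  edge (4, 6)→(2, 0): d=(-2,-6) top-left  bias=+0
    (1,1)@(3, 3): e=[23,23,0] → █  [on edge]
    (2,1)@(5, 3): e=[-3,37,12] → ·
    (1,2)@(3, 5): e=[47,3,-4] → ·
    (2,2)@(5, 5): e=[21,17,8] → █
    (3,2)@(7, 5): e=[-5,31,20] → ·
    (2,3)@(5, 7): e=[45,-3,4] → ·
    (3,3)@(7, 7): e=[19,11,16] → █
    (4,3)@(9, 7): e=[-7,25,28] → ·
    (2,4)@(5, 9): e=[69,-23,0] → ·  [on edge]
    (3,4)@(7, 9): e=[43,-9,12] → ·
    (4,4)@(9, 9): e=[17,5,24] → █
    (5,4)@(11, 9): e=[-9,19,36] → ·
    (3,7)@(7, 15): e=[115,-69,0] → ·  [on edge]
  covered (4 px):
    · · · · · · · · · · ·
    · █ · · · · · · · · ·
    · · █ · · · · · · · ·
    · · · █ · · · · · · ·
    · · · · █ · · · · · ·
    · · · · · · · · · · ·
    · · · · · · · · · · ·
    · · · · · · · · · · ·

Result: [[2,0],[3,1],[4,2],[5,3]]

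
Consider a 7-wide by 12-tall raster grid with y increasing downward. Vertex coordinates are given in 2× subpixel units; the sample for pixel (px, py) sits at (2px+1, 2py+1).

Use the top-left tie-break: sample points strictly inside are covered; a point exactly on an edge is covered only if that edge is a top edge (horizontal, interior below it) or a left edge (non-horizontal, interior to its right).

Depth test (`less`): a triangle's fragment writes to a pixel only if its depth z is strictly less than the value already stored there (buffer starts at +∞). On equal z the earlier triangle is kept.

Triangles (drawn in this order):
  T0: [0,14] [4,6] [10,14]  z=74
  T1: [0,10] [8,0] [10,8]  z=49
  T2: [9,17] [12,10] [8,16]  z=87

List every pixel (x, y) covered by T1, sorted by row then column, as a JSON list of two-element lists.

T0:
  2·area = 80
  edge (0, 14)→(4, 6): d=(4,-8) top-left  bias=+0
  edge (4, 6)→(10, 14): d=(6,8) right/bottom  bias=-1
  edge (10, 14)→(0, 14): d=(-10,0) right/bottom  bias=-1
    (1,4)@(3, 9): e=[4,26,50] → X
    (2,4)@(5, 9): e=[20,10,50] → X
    (3,4)@(7, 9): e=[36,-6,50] → .
    (1,5)@(3, 11): e=[12,38,30] → X
    (3,5)@(7, 11): e=[44,6,30] → X
    (4,5)@(9, 11): e=[60,-10,30] → .
    (0,6)@(1, 13): e=[4,66,10] → X
    (4,6)@(9, 13): e=[68,2,10] → X
    (5,6)@(11, 13): e=[84,-14,10] → .
    (0,7)@(1, 15): e=[12,78,-10] → .
    (1,7)@(3, 15): e=[28,62,-10] → .
    (2,7)@(5, 15): e=[44,46,-10] → .
  covered (10 px):
    . . . . . . .
    . . . . . . .
    . . . . . . .
    . . . . . . .
    . X X . . . .
    . X X X . . .
    X X X X X . .
    . . . . . . .
    . . . . . . .
    . . . . . . .
    . . . . . . .
    . . . . . . .
T1:
  2·area = 84
  edge (0, 10)→(8, 0): d=(8,-10) top-left  bias=+0
  edge (8, 0)→(10, 8): d=(2,8) right/bottom  bias=-1
  edge (10, 8)→(0, 10): d=(-10,2) right/bottom  bias=-1
    (3,1)@(7, 3): e=[14,14,56] → X
    (4,1)@(9, 3): e=[34,-2,52] → .
    (2,2)@(5, 5): e=[10,34,40] → X
    (4,2)@(9, 5): e=[50,2,32] → X
    (5,2)@(11, 5): e=[70,-14,28] → .
    (1,3)@(3, 7): e=[6,54,24] → X
    (5,3)@(11, 7): e=[86,-10,8] → .
    (0,4)@(1, 9): e=[2,74,8] → X
    (2,4)@(5, 9): e=[42,42,0] → .  [on edge]
    (3,4)@(7, 9): e=[62,26,-4] → .
    (4,4)@(9, 9): e=[82,10,-8] → .
    (0,5)@(1, 11): e=[18,78,-12] → .
  covered (10 px):
    . . . . . . .
    . . . X . . .
    . . X X X . .
    . X X X X . .
    X X . . . . .
    . . . . . . .
    . . . . . . .
    . . . . . . .
    . . . . . . .
    . . . . . . .
    . . . . . . .
    . . . . . . .
T2:
  2·area = 10  (B↔C swapped to make it positive)
  edge (9, 17)→(8, 16): d=(-1,-1) top-left  bias=+0
  edge (8, 16)→(12, 10): d=(4,-6) top-left  bias=+0
  edge (12, 10)→(9, 17): d=(-3,7) right/bottom  bias=-1
    (0,4)@(1, 9): e=[0,-70,80] → .  [on edge]
    (1,5)@(3, 11): e=[0,-50,60] → .  [on edge]
    (2,6)@(5, 13): e=[0,-30,40] → .  [on edge]
    (3,7)@(7, 15): e=[0,-10,20] → .  [on edge]
    (4,7)@(9, 15): e=[2,2,6] → X
    (5,7)@(11, 15): e=[4,14,-8] → .
    (4,8)@(9, 17): e=[0,10,0] → .  [on edge]
    (5,9)@(11, 19): e=[0,30,-20] → .  [on edge]
    (6,10)@(13, 21): e=[0,50,-40] → .  [on edge]
  covered (1 px):
    . . . . . . .
    . . . . . . .
    . . . . . . .
    . . . . . . .
    . . . . . . .
    . . . . . . .
    . . . . . . .
    . . . . X . .
    . . . . . . .
    . . . . . . .
    . . . . . . .
    . . . . . . .

Answer: [[3,1],[2,2],[3,2],[4,2],[1,3],[2,3],[3,3],[4,3],[0,4],[1,4]]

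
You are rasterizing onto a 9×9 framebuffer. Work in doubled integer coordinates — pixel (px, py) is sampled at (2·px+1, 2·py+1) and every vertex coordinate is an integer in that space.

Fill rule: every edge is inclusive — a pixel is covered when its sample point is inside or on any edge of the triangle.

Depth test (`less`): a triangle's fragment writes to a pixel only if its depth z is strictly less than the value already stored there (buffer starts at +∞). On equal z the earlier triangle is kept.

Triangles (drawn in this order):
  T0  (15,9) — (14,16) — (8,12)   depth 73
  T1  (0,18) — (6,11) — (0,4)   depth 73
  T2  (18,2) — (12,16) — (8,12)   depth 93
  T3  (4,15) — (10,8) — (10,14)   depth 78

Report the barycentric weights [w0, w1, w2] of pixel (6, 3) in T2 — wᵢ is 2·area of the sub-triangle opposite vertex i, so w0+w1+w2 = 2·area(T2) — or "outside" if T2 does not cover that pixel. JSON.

T0:
  2·area = 46
  edge (15, 9)→(14, 16): d=(-1,7) inclusive
  edge (14, 16)→(8, 12): d=(-6,-4) inclusive
  edge (8, 12)→(15, 9): d=(7,-3) inclusive
    (7,4)@(15, 9): e=[0,46,0] → X  [on edge]
    (8,4)@(17, 9): e=[-14,54,6] → .
    (5,5)@(11, 11): e=[26,18,2] → X
    (6,5)@(13, 11): e=[12,26,8] → X
    (7,5)@(15, 11): e=[-2,34,14] → .
    (5,6)@(11, 13): e=[24,6,16] → X
    (7,6)@(15, 13): e=[-4,22,28] → .
    (0,7)@(1, 15): e=[92,-46,0] → .  [on edge]
    (5,7)@(11, 15): e=[22,-6,30] → .
    (6,7)@(13, 15): e=[8,2,36] → X
    (7,7)@(15, 15): e=[-6,10,42] → .
    (6,8)@(13, 17): e=[6,-10,50] → .
  covered (6 px):
    . . . . . . . . .
    . . . . . . . . .
    . . . . . . . . .
    . . . . . . . . .
    . . . . . . . X .
    . . . . . X X . .
    . . . . . X X . .
    . . . . . . X . .
    . . . . . . . . .
T1:
  2·area = 84  (B↔C swapped to make it positive)
  edge (0, 18)→(0, 4): d=(0,-14) inclusive
  edge (0, 4)→(6, 11): d=(6,7) inclusive
  edge (6, 11)→(0, 18): d=(-6,7) inclusive
    (0,3)@(1, 7): e=[14,11,59] → X
    (1,3)@(3, 7): e=[42,-3,45] → .
    (0,4)@(1, 9): e=[14,23,47] → X
    (1,4)@(3, 9): e=[42,9,33] → X
    (2,4)@(5, 9): e=[70,-5,19] → .
    (0,5)@(1, 11): e=[14,35,35] → X
    (2,5)@(5, 11): e=[70,7,7] → X
    (3,5)@(7, 11): e=[98,-7,-7] → .
    (0,6)@(1, 13): e=[14,47,23] → X
    (2,6)@(5, 13): e=[70,19,-5] → .
    (0,7)@(1, 15): e=[14,59,11] → X
    (1,7)@(3, 15): e=[42,45,-3] → .
  covered (9 px):
    . . . . . . . . .
    . . . . . . . . .
    . . . . . . . . .
    X . . . . . . . .
    X X . . . . . . .
    X X X . . . . . .
    X X . . . . . . .
    X . . . . . . . .
    . . . . . . . . .
T2:
  2·area = 80
  edge (18, 2)→(12, 16): d=(-6,14) inclusive
  edge (12, 16)→(8, 12): d=(-4,-4) inclusive
  edge (8, 12)→(18, 2): d=(10,-10) inclusive
    (8,1)@(17, 3): e=[8,72,0] → X  [on edge]
    (0,2)@(1, 5): e=[220,0,-140] → .  [on edge]
    (7,2)@(15, 5): e=[24,56,0] → X  [on edge]
    (8,2)@(17, 5): e=[-4,64,20] → .
    (1,3)@(3, 7): e=[180,0,-100] → .  [on edge]
    (6,3)@(13, 7): e=[40,40,0] → X  [on edge]
    (8,3)@(17, 7): e=[-16,56,40] → .
    (2,4)@(5, 9): e=[140,0,-60] → .  [on edge]
    (5,4)@(11, 9): e=[56,24,0] → X  [on edge]
    (7,4)@(15, 9): e=[0,40,40] → X  [on edge]
    (8,4)@(17, 9): e=[-28,48,60] → .
    (3,5)@(7, 11): e=[100,0,-20] → .  [on edge]
    (4,5)@(9, 11): e=[72,8,0] → X  [on edge]
    (3,6)@(7, 13): e=[88,-8,0] → .  [on edge]
    (4,6)@(9, 13): e=[60,0,20] → X  [on edge]
    (2,7)@(5, 15): e=[104,-24,0] → .  [on edge]
    (5,7)@(11, 15): e=[20,0,60] → X  [on edge]
    (1,8)@(3, 17): e=[120,-40,0] → .  [on edge]
    (6,8)@(13, 17): e=[-20,0,100] → .  [on edge]
  covered (14 px):
    . . . . . . . . .
    . . . . . . . . X
    . . . . . . . X .
    . . . . . . X X .
    . . . . . X X X .
    . . . . X X X . .
    . . . . X X X . .
    . . . . . X . . .
    . . . . . . . . .
T3:
  2·area = 36
  edge (4, 15)→(10, 8): d=(6,-7) inclusive
  edge (10, 8)→(10, 14): d=(0,6) inclusive
  edge (10, 14)→(4, 15): d=(-6,1) inclusive
    (4,5)@(9, 11): e=[11,6,19] → X
    (5,5)@(11, 11): e=[25,-6,17] → .
    (3,6)@(7, 13): e=[9,18,9] → X
    (5,6)@(11, 13): e=[37,-6,5] → .
    (3,7)@(7, 15): e=[21,18,-3] → .
    (4,7)@(9, 15): e=[35,6,-5] → .
  covered (3 px):
    . . . . . . . . .
    . . . . . . . . .
    . . . . . . . . .
    . . . . . . . . .
    . . . . . . . . .
    . . . . X . . . .
    . . . X X . . . .
    . . . . . . . . .
    . . . . . . . . .

Answer: [40,0,40]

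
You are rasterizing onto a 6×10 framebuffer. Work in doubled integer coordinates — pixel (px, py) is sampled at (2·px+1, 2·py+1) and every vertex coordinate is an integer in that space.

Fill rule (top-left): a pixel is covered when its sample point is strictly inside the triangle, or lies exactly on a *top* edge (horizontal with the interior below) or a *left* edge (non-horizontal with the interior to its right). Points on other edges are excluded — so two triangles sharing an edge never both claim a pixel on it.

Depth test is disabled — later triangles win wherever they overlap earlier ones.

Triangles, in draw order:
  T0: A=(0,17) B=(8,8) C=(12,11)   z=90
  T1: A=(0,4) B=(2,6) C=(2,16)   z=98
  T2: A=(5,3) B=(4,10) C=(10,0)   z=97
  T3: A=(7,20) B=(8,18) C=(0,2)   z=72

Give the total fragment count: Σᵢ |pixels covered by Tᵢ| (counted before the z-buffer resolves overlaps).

T0:
  2·area = 60
  edge (0, 17)→(8, 8): d=(8,-9) top-left  bias=+0
  edge (8, 8)→(12, 11): d=(4,3) right/bottom  bias=-1
  edge (12, 11)→(0, 17): d=(-12,6) right/bottom  bias=-1
    (4,4)@(9, 9): e=[17,1,42] → #
    (5,4)@(11, 9): e=[35,-5,30] → ·
    (3,5)@(7, 11): e=[15,15,30] → #
    (5,5)@(11, 11): e=[51,3,6] → #
    (2,6)@(5, 13): e=[13,29,18] → #
    (4,6)@(9, 13): e=[49,17,-6] → ·
    (5,6)@(11, 13): e=[67,11,-18] → ·
    (1,7)@(3, 15): e=[11,43,6] → #
    (2,7)@(5, 15): e=[29,37,-6] → ·
    (3,7)@(7, 15): e=[47,31,-18] → ·
    (1,8)@(3, 17): e=[27,51,-18] → ·
  covered (7 px):
    · · · · · ·
    · · · · · ·
    · · · · · ·
    · · · · · ·
    · · · · # ·
    · · · # # #
    · · # # · ·
    · # · · · ·
    · · · · · ·
    · · · · · ·
T1:
  2·area = 20
  edge (0, 4)→(2, 6): d=(2,2) right/bottom  bias=-1
  edge (2, 6)→(2, 16): d=(0,10) right/bottom  bias=-1
  edge (2, 16)→(0, 4): d=(-2,-12) top-left  bias=+0
    (0,2)@(1, 5): e=[0,10,10] → ·  [on edge]
    (0,3)@(1, 7): e=[4,10,6] → #
    (1,3)@(3, 7): e=[0,-10,30] → ·  [on edge]
    (0,4)@(1, 9): e=[8,10,2] → #
    (1,4)@(3, 9): e=[4,-10,26] → ·
    (2,4)@(5, 9): e=[0,-30,50] → ·  [on edge]
    (0,5)@(1, 11): e=[12,10,-2] → ·
    (3,5)@(7, 11): e=[0,-50,70] → ·  [on edge]
    (4,6)@(9, 13): e=[0,-70,90] → ·  [on edge]
    (5,7)@(11, 15): e=[0,-90,110] → ·  [on edge]
  covered (2 px):
    · · · · · ·
    · · · · · ·
    · · · · · ·
    # · · · · ·
    # · · · · ·
    · · · · · ·
    · · · · · ·
    · · · · · ·
    · · · · · ·
    · · · · · ·
T2:
  2·area = 32  (B↔C swapped to make it positive)
  edge (5, 3)→(10, 0): d=(5,-3) top-left  bias=+0
  edge (10, 0)→(4, 10): d=(-6,10) right/bottom  bias=-1
  edge (4, 10)→(5, 3): d=(1,-7) top-left  bias=+0
    (4,0)@(9, 1): e=[2,4,26] → #
    (5,0)@(11, 1): e=[8,-16,40] → ·
    (2,1)@(5, 3): e=[0,32,0] → #  [on edge]
    (3,1)@(7, 3): e=[6,12,14] → #
    (4,1)@(9, 3): e=[12,-8,28] → ·
    (2,2)@(5, 5): e=[10,20,2] → #
    (3,2)@(7, 5): e=[16,0,16] → ·  [on edge]
    (2,3)@(5, 7): e=[20,8,4] → #
    (3,3)@(7, 7): e=[26,-12,18] → ·
    (2,4)@(5, 9): e=[30,-4,6] → ·
    (0,7)@(1, 15): e=[48,0,-16] → ·  [on edge]
    (1,8)@(3, 17): e=[64,-32,0] → ·  [on edge]
  covered (5 px):
    · · · · # ·
    · · # # · ·
    · · # · · ·
    · · # · · ·
    · · · · · ·
    · · · · · ·
    · · · · · ·
    · · · · · ·
    · · · · · ·
    · · · · · ·
T3:
  2·area = 32  (B↔C swapped to make it positive)
  edge (7, 20)→(0, 2): d=(-7,-18) top-left  bias=+0
  edge (0, 2)→(8, 18): d=(8,16) right/bottom  bias=-1
  edge (8, 18)→(7, 20): d=(-1,2) right/bottom  bias=-1
    (1,4)@(3, 9): e=[5,8,19] → #
    (2,4)@(5, 9): e=[41,-24,15] → ·
    (1,5)@(3, 11): e=[-9,24,17] → ·
    (2,6)@(5, 13): e=[13,8,11] → #
    (3,6)@(7, 13): e=[49,-24,7] → ·
    (2,7)@(5, 15): e=[-1,24,9] → ·
    (3,8)@(7, 17): e=[21,8,3] → #
    (4,8)@(9, 17): e=[57,-24,-1] → ·
    (3,9)@(7, 19): e=[7,24,1] → #
    (4,9)@(9, 19): e=[43,-8,-3] → ·
  covered (4 px):
    · · · · · ·
    · · · · · ·
    · · · · · ·
    · · · · · ·
    · # · · · ·
    · · · · · ·
    · · # · · ·
    · · · · · ·
    · · · # · ·
    · · · # · ·

Answer: 18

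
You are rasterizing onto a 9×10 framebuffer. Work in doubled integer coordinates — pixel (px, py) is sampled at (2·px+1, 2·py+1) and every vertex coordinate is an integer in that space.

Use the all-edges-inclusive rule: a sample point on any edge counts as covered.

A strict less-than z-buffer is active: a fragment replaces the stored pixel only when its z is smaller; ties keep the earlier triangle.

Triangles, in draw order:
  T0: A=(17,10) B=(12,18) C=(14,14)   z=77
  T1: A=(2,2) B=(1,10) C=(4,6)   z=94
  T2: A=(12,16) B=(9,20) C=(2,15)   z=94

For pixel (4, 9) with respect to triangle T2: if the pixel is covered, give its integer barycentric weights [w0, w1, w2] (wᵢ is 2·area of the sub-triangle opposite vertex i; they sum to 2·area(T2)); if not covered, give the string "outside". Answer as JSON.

T0:
  2·area = 4
  edge (17, 10)→(12, 18): d=(-5,8) inclusive
  edge (12, 18)→(14, 14): d=(2,-4) inclusive
  edge (14, 14)→(17, 10): d=(3,-4) inclusive
    (7,6)@(15, 13): e=[1,2,1] → X
    (8,6)@(17, 13): e=[-15,10,9] → .
    (7,7)@(15, 15): e=[-9,6,7] → .
  covered (1 px):
    . . . . . . . . .
    . . . . . . . . .
    . . . . . . . . .
    . . . . . . . . .
    . . . . . . . . .
    . . . . . . . . .
    . . . . . . . X .
    . . . . . . . . .
    . . . . . . . . .
    . . . . . . . . .
T1:
  2·area = 20  (B↔C swapped to make it positive)
  edge (2, 2)→(4, 6): d=(2,4) inclusive
  edge (4, 6)→(1, 10): d=(-3,4) inclusive
  edge (1, 10)→(2, 2): d=(1,-8) inclusive
    (1,2)@(3, 5): e=[2,7,11] → X
    (2,2)@(5, 5): e=[-6,-1,27] → .
    (1,3)@(3, 7): e=[6,1,13] → X
    (2,3)@(5, 7): e=[-2,-7,29] → .
    (1,4)@(3, 9): e=[10,-5,15] → .
  covered (2 px):
    . . . . . . . . .
    . . . . . . . . .
    . X . . . . . . .
    . X . . . . . . .
    . . . . . . . . .
    . . . . . . . . .
    . . . . . . . . .
    . . . . . . . . .
    . . . . . . . . .
    . . . . . . . . .
T2:
  2·area = 43
  edge (12, 16)→(9, 20): d=(-3,4) inclusive
  edge (9, 20)→(2, 15): d=(-7,-5) inclusive
  edge (2, 15)→(12, 16): d=(10,1) inclusive
    (2,8)@(5, 17): e=[25,1,17] → X
    (3,8)@(7, 17): e=[17,11,15] → X
    (4,8)@(9, 17): e=[9,21,13] → X
    (5,8)@(11, 17): e=[1,31,11] → X
    (6,8)@(13, 17): e=[-7,41,9] → .
    (2,9)@(5, 19): e=[19,-13,37] → .
    (3,9)@(7, 19): e=[11,-3,35] → .
    (4,9)@(9, 19): e=[3,7,33] → X
    (5,9)@(11, 19): e=[-5,17,31] → .
  covered (5 px):
    . . . . . . . . .
    . . . . . . . . .
    . . . . . . . . .
    . . . . . . . . .
    . . . . . . . . .
    . . . . . . . . .
    . . . . . . . . .
    . . . . . . . . .
    . . X X X X . . .
    . . . . X . . . .

Result: [7,33,3]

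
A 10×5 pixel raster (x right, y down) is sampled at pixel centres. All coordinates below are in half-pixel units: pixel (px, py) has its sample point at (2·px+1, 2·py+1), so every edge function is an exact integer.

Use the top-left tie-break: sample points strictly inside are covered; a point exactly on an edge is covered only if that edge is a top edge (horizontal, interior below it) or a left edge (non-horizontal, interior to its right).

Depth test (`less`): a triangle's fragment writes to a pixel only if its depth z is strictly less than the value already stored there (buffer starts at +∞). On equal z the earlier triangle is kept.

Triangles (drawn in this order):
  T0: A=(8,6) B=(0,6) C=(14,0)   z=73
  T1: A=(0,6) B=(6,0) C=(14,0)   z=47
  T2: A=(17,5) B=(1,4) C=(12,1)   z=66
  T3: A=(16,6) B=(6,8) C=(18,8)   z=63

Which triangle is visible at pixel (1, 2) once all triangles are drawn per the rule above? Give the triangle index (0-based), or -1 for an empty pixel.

T0:
  2·area = 48
  edge (8, 6)→(0, 6): d=(-8,0) right/bottom  bias=-1
  edge (0, 6)→(14, 0): d=(14,-6) top-left  bias=+0
  edge (14, 0)→(8, 6): d=(-6,6) right/bottom  bias=-1
    (6,0)@(13, 1): e=[40,8,0] → ·  [on edge]
    (3,1)@(7, 3): e=[24,0,24] → #  [on edge]
    (4,1)@(9, 3): e=[24,12,12] → #
    (5,1)@(11, 3): e=[24,24,0] → ·  [on edge]
    (1,2)@(3, 5): e=[8,4,36] → #
    (2,2)@(5, 5): e=[8,16,24] → #
    (4,2)@(9, 5): e=[8,40,0] → ·  [on edge]
    (1,3)@(3, 7): e=[-8,32,24] → ·
    (2,3)@(5, 7): e=[-8,44,12] → ·
    (3,3)@(7, 7): e=[-8,56,0] → ·  [on edge]
    (2,4)@(5, 9): e=[-24,72,0] → ·  [on edge]
  covered (5 px):
    · · · · · · · · · ·
    · · · # # · · · · ·
    · # # # · · · · · ·
    · · · · · · · · · ·
    · · · · · · · · · ·
T1:
  2·area = 48
  edge (0, 6)→(6, 0): d=(6,-6) top-left  bias=+0
  edge (6, 0)→(14, 0): d=(8,0) top-left  bias=+0
  edge (14, 0)→(0, 6): d=(-14,6) right/bottom  bias=-1
    (2,0)@(5, 1): e=[0,8,40] → #  [on edge]
    (3,0)@(7, 1): e=[12,8,28] → #
    (4,0)@(9, 1): e=[24,8,16] → #
    (5,0)@(11, 1): e=[36,8,4] → #
    (6,0)@(13, 1): e=[48,8,-8] → ·
    (1,1)@(3, 3): e=[0,24,24] → #  [on edge]
    (3,1)@(7, 3): e=[24,24,0] → ·  [on edge]
    (4,1)@(9, 3): e=[36,24,-12] → ·
    (5,1)@(11, 3): e=[48,24,-24] → ·
    (0,2)@(1, 5): e=[0,40,8] → #  [on edge]
    (1,2)@(3, 5): e=[12,40,-4] → ·
    (2,2)@(5, 5): e=[24,40,-16] → ·
  covered (7 px):
    · · # # # # · · · ·
    · # # · · · · · · ·
    # · · · · · · · · ·
    · · · · · · · · · ·
    · · · · · · · · · ·
T2:
  2·area = 59
  edge (17, 5)→(1, 4): d=(-16,-1) top-left  bias=+0
  edge (1, 4)→(12, 1): d=(11,-3) top-left  bias=+0
  edge (12, 1)→(17, 5): d=(5,4) right/bottom  bias=-1
    (2,1)@(5, 3): e=[20,1,38] → #
    (3,1)@(7, 3): e=[22,7,30] → #
    (4,1)@(9, 3): e=[24,13,22] → #
    (5,1)@(11, 3): e=[26,19,14] → #
    (6,1)@(13, 3): e=[28,25,6] → #
    (7,1)@(15, 3): e=[30,31,-2] → ·
    (2,2)@(5, 5): e=[-12,23,48] → ·
    (3,2)@(7, 5): e=[-10,29,40] → ·
    (4,2)@(9, 5): e=[-8,35,32] → ·
    (5,2)@(11, 5): e=[-6,41,24] → ·
    (6,2)@(13, 5): e=[-4,47,16] → ·
    (8,2)@(17, 5): e=[0,59,0] → ·  [on edge]
  covered (5 px):
    · · · · · · · · · ·
    · · # # # # # · · ·
    · · · · · · · · · ·
    · · · · · · · · · ·
    · · · · · · · · · ·
T3:
  2·area = 24  (B↔C swapped to make it positive)
  edge (16, 6)→(18, 8): d=(2,2) right/bottom  bias=-1
  edge (18, 8)→(6, 8): d=(-12,0) right/bottom  bias=-1
  edge (6, 8)→(16, 6): d=(10,-2) top-left  bias=+0
    (5,0)@(11, 1): e=[0,84,-60] → ·  [on edge]
    (6,1)@(13, 3): e=[0,60,-36] → ·  [on edge]
    (7,2)@(15, 5): e=[0,36,-12] → ·  [on edge]
    (5,3)@(11, 7): e=[12,12,0] → #  [on edge]
    (6,3)@(13, 7): e=[8,12,4] → #
    (7,3)@(15, 7): e=[4,12,8] → #
    (8,3)@(17, 7): e=[0,12,12] → ·  [on edge]
    (0,4)@(1, 9): e=[36,-12,0] → ·  [on edge]
    (5,4)@(11, 9): e=[16,-12,20] → ·
    (6,4)@(13, 9): e=[12,-12,24] → ·
    (7,4)@(15, 9): e=[8,-12,28] → ·
    (9,4)@(19, 9): e=[0,-12,36] → ·  [on edge]
  covered (3 px):
    · · · · · · · · · ·
    · · · · · · · · · ·
    · · · · · · · · · ·
    · · · · · # # # · ·
    · · · · · · · · · ·

Z-buffer (winner per pixel, '.' = empty):
  . . 1 1 1 1 . . . .
  . 1 1 2 2 2 2 . . .
  1 0 0 0 . . . . . .
  . . . . . 3 3 3 . .
  . . . . . . . . . .

Final: 0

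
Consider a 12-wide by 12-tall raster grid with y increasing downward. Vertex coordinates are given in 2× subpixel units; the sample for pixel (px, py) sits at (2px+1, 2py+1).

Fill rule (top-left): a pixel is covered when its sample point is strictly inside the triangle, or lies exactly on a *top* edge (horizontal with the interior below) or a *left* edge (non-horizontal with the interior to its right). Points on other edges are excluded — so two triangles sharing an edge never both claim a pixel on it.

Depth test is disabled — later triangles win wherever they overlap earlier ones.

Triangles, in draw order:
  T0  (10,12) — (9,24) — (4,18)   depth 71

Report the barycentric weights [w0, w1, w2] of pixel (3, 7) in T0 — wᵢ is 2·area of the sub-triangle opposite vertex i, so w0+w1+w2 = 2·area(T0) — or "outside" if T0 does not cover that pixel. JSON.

T0:
  2·area = 66
  edge (10, 12)→(9, 24): d=(-1,12) right/bottom  bias=-1
  edge (9, 24)→(4, 18): d=(-5,-6) top-left  bias=+0
  edge (4, 18)→(10, 12): d=(6,-6) top-left  bias=+0
    (10,0)@(21, 1): e=[-121,187,0] → .  [on edge]
    (9,1)@(19, 3): e=[-99,165,0] → .  [on edge]
    (8,2)@(17, 5): e=[-77,143,0] → .  [on edge]
    (7,3)@(15, 7): e=[-55,121,0] → .  [on edge]
    (6,4)@(13, 9): e=[-33,99,0] → .  [on edge]
    (5,5)@(11, 11): e=[-11,77,0] → .  [on edge]
    (4,6)@(9, 13): e=[11,55,0] → X  [on edge]
    (5,6)@(11, 13): e=[-13,67,12] → .
    (3,7)@(7, 15): e=[33,33,0] → X  [on edge]
    (5,7)@(11, 15): e=[-15,57,24] → .
    (2,8)@(5, 17): e=[55,11,0] → X  [on edge]
    (5,8)@(11, 17): e=[-17,47,36] → .
    (1,9)@(3, 19): e=[77,-11,0] → .  [on edge]
    (0,10)@(1, 21): e=[99,-33,0] → .  [on edge]
  covered (12 px):
    . . . . . . . . . . . .
    . . . . . . . . . . . .
    . . . . . . . . . . . .
    . . . . . . . . . . . .
    . . . . . . . . . . . .
    . . . . . . . . . . . .
    . . . . X . . . . . . .
    . . . X X . . . . . . .
    . . X X X . . . . . . .
    . . X X X . . . . . . .
    . . . X X . . . . . . .
    . . . . X . . . . . . .

Answer: [33,0,33]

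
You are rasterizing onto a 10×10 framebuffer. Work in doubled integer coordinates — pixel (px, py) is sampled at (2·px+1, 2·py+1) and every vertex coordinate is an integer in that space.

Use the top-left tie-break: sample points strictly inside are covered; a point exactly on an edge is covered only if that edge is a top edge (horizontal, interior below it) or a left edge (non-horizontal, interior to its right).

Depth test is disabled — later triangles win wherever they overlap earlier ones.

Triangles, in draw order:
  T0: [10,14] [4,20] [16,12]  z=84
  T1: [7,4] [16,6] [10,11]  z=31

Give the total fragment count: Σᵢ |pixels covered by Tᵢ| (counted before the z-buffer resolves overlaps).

T0:
  2·area = 24  (B↔C swapped to make it positive)
  edge (10, 14)→(16, 12): d=(6,-2) top-left  bias=+0
  edge (16, 12)→(4, 20): d=(-12,8) right/bottom  bias=-1
  edge (4, 20)→(10, 14): d=(6,-6) top-left  bias=+0
    (9,2)@(19, 5): e=[-36,60,0] → .  [on edge]
    (8,3)@(17, 7): e=[-28,52,0] → .  [on edge]
    (7,4)@(15, 9): e=[-20,44,0] → .  [on edge]
    (6,5)@(13, 11): e=[-12,36,0] → .  [on edge]
    (9,5)@(19, 11): e=[0,-12,36] → .  [on edge]
    (5,6)@(11, 13): e=[-4,28,0] → .  [on edge]
    (6,6)@(13, 13): e=[0,12,12] → X  [on edge]
    (7,6)@(15, 13): e=[4,-4,24] → .
    (3,7)@(7, 15): e=[0,36,-12] → .  [on edge]
    (4,7)@(9, 15): e=[4,20,0] → X  [on edge]
    (5,7)@(11, 15): e=[8,4,12] → X
    (6,7)@(13, 15): e=[12,-12,24] → .
    (0,8)@(1, 17): e=[0,60,-36] → .  [on edge]
    (3,8)@(7, 17): e=[12,12,0] → X  [on edge]
    (2,9)@(5, 19): e=[20,4,0] → X  [on edge]
  covered (5 px):
    . . . . . . . . . .
    . . . . . . . . . .
    . . . . . . . . . .
    . . . . . . . . . .
    . . . . . . . . . .
    . . . . . . . . . .
    . . . . . . X . . .
    . . . . X X . . . .
    . . . X . . . . . .
    . . X . . . . . . .
T1:
  2·area = 57
  edge (7, 4)→(16, 6): d=(9,2) right/bottom  bias=-1
  edge (16, 6)→(10, 11): d=(-6,5) right/bottom  bias=-1
  edge (10, 11)→(7, 4): d=(-3,-7) top-left  bias=+0
    (4,2)@(9, 5): e=[5,41,11] → X
    (5,2)@(11, 5): e=[1,31,25] → X
    (6,2)@(13, 5): e=[-3,21,39] → .
    (4,3)@(9, 7): e=[23,29,5] → X
    (6,3)@(13, 7): e=[15,9,33] → X
    (7,3)@(15, 7): e=[11,-1,47] → .
    (4,4)@(9, 9): e=[41,17,-1] → .
    (5,4)@(11, 9): e=[37,7,13] → X
    (6,4)@(13, 9): e=[33,-3,27] → .
    (5,5)@(11, 11): e=[55,-5,7] → .
  covered (6 px):
    . . . . . . . . . .
    . . . . . . . . . .
    . . . . X X . . . .
    . . . . X X X . . .
    . . . . . X . . . .
    . . . . . . . . . .
    . . . . . . . . . .
    . . . . . . . . . .
    . . . . . . . . . .
    . . . . . . . . . .

Result: 11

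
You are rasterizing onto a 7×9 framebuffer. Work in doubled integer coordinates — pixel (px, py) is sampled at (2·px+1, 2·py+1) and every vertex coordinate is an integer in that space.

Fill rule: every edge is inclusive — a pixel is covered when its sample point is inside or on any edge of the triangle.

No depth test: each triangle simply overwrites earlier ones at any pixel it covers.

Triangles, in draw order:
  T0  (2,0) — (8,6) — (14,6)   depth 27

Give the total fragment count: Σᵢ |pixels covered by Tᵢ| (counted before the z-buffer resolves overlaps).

T0:
  2·area = 36  (B↔C swapped to make it positive)
  edge (2, 0)→(14, 6): d=(12,6) inclusive
  edge (14, 6)→(8, 6): d=(-6,0) inclusive
  edge (8, 6)→(2, 0): d=(-6,-6) inclusive
    (1,0)@(3, 1): e=[6,30,0] → X  [on edge]
    (2,0)@(5, 1): e=[-6,30,12] → .
    (1,1)@(3, 3): e=[30,18,-12] → .
    (2,1)@(5, 3): e=[18,18,0] → X  [on edge]
    (3,1)@(7, 3): e=[6,18,12] → X
    (4,1)@(9, 3): e=[-6,18,24] → .
    (2,2)@(5, 5): e=[42,6,-12] → .
    (3,2)@(7, 5): e=[30,6,0] → X  [on edge]
    (4,2)@(9, 5): e=[18,6,12] → X
    (5,2)@(11, 5): e=[6,6,24] → X
    (6,2)@(13, 5): e=[-6,6,36] → .
    (3,3)@(7, 7): e=[54,-6,-12] → .
    (4,3)@(9, 7): e=[42,-6,0] → .  [on edge]
    (5,4)@(11, 9): e=[54,-18,0] → .  [on edge]
    (6,5)@(13, 11): e=[66,-30,0] → .  [on edge]
  covered (6 px):
    . X . . . . .
    . . X X . . .
    . . . X X X .
    . . . . . . .
    . . . . . . .
    . . . . . . .
    . . . . . . .
    . . . . . . .
    . . . . . . .

Result: 6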